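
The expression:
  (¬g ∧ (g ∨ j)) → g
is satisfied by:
  {g: True, j: False}
  {j: False, g: False}
  {j: True, g: True}


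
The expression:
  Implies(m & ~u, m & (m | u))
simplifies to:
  True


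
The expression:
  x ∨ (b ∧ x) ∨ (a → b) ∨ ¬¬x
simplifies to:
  b ∨ x ∨ ¬a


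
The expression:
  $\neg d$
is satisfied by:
  {d: False}


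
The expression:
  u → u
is always true.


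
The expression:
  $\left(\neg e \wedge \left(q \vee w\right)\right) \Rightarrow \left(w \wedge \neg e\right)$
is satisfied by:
  {w: True, e: True, q: False}
  {w: True, e: False, q: False}
  {e: True, w: False, q: False}
  {w: False, e: False, q: False}
  {q: True, w: True, e: True}
  {q: True, w: True, e: False}
  {q: True, e: True, w: False}


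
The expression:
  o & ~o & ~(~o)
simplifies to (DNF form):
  False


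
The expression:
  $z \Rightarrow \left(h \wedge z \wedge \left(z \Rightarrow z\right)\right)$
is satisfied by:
  {h: True, z: False}
  {z: False, h: False}
  {z: True, h: True}


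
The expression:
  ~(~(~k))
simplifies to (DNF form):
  ~k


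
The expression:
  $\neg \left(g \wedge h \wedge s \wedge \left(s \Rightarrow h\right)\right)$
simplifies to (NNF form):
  $\neg g \vee \neg h \vee \neg s$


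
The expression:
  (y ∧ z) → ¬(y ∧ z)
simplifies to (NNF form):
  ¬y ∨ ¬z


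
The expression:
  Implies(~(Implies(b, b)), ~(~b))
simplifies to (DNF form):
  True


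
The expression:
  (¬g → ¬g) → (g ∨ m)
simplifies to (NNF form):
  g ∨ m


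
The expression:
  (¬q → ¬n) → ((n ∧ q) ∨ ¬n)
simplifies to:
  True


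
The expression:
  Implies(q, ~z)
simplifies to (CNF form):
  ~q | ~z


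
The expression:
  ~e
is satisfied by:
  {e: False}


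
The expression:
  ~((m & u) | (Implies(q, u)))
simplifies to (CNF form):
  q & ~u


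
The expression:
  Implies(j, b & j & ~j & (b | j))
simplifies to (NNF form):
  ~j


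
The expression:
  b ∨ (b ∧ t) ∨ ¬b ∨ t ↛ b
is always true.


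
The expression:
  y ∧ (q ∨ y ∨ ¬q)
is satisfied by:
  {y: True}


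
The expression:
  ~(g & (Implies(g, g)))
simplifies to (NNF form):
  ~g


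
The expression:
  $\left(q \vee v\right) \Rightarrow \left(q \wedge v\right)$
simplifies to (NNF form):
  $\left(q \wedge v\right) \vee \left(\neg q \wedge \neg v\right)$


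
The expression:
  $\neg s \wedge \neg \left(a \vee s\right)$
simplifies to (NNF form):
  $\neg a \wedge \neg s$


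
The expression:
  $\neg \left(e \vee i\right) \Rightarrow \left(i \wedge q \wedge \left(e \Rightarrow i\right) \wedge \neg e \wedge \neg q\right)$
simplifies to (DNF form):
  $e \vee i$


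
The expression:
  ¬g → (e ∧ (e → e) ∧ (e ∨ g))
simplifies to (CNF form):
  e ∨ g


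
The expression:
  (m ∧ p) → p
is always true.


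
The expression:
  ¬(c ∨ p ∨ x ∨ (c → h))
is never true.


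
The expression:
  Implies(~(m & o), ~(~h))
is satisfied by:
  {m: True, h: True, o: True}
  {m: True, h: True, o: False}
  {h: True, o: True, m: False}
  {h: True, o: False, m: False}
  {m: True, o: True, h: False}


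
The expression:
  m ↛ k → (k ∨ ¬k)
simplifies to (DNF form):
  True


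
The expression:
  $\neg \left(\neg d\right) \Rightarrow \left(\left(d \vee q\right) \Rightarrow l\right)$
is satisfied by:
  {l: True, d: False}
  {d: False, l: False}
  {d: True, l: True}


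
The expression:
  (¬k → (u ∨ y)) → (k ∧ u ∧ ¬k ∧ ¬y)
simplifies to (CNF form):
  ¬k ∧ ¬u ∧ ¬y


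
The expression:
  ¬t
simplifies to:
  ¬t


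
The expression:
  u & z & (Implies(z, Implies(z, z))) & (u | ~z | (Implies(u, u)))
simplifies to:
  u & z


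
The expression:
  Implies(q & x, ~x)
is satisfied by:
  {q: False, x: False}
  {x: True, q: False}
  {q: True, x: False}


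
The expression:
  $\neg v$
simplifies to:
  $\neg v$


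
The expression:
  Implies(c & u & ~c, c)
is always true.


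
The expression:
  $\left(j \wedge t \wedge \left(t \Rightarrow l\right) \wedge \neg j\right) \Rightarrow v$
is always true.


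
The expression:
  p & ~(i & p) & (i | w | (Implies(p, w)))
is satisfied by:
  {p: True, w: True, i: False}


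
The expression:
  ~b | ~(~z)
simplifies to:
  z | ~b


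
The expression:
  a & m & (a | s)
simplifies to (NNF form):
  a & m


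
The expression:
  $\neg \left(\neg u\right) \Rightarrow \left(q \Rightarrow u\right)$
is always true.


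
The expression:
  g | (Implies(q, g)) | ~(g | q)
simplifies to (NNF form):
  g | ~q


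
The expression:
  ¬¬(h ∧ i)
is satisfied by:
  {h: True, i: True}


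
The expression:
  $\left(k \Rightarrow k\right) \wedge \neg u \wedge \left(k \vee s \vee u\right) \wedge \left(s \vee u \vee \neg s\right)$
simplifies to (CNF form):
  $\neg u \wedge \left(k \vee s\right)$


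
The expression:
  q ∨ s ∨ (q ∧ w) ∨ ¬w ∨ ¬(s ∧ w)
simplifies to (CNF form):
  True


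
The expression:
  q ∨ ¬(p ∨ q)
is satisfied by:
  {q: True, p: False}
  {p: False, q: False}
  {p: True, q: True}


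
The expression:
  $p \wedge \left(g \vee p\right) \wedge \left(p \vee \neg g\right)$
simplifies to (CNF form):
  $p$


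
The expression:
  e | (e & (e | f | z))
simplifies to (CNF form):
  e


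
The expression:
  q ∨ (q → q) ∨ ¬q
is always true.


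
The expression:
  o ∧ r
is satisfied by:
  {r: True, o: True}


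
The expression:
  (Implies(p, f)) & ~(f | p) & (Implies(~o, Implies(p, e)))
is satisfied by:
  {p: False, f: False}


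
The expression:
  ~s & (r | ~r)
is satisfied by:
  {s: False}


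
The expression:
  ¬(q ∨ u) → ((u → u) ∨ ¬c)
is always true.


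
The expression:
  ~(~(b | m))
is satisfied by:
  {b: True, m: True}
  {b: True, m: False}
  {m: True, b: False}


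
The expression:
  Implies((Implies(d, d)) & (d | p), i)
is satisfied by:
  {i: True, d: False, p: False}
  {i: True, p: True, d: False}
  {i: True, d: True, p: False}
  {i: True, p: True, d: True}
  {p: False, d: False, i: False}


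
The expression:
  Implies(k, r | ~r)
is always true.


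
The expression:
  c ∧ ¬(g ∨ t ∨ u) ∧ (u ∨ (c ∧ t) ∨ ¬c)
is never true.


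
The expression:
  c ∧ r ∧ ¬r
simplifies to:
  False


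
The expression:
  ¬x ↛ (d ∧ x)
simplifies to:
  ¬x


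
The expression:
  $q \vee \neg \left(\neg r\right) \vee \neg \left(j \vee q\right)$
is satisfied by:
  {r: True, q: True, j: False}
  {r: True, q: False, j: False}
  {q: True, r: False, j: False}
  {r: False, q: False, j: False}
  {r: True, j: True, q: True}
  {r: True, j: True, q: False}
  {j: True, q: True, r: False}


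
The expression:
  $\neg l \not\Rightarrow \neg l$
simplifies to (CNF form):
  $\text{False}$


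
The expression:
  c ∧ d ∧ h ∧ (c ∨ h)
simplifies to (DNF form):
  c ∧ d ∧ h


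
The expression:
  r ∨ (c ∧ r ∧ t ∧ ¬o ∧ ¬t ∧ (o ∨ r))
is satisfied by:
  {r: True}


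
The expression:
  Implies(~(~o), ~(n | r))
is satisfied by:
  {n: False, o: False, r: False}
  {r: True, n: False, o: False}
  {n: True, r: False, o: False}
  {r: True, n: True, o: False}
  {o: True, r: False, n: False}


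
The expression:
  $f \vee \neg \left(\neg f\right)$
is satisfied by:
  {f: True}


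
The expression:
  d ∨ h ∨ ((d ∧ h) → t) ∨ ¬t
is always true.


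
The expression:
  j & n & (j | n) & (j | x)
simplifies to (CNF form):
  j & n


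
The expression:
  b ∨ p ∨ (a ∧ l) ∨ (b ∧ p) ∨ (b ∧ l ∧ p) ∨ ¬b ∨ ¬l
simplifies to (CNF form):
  True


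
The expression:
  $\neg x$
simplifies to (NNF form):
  $\neg x$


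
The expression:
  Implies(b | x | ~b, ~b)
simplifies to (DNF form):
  ~b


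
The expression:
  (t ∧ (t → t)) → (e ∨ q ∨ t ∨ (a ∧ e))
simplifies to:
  True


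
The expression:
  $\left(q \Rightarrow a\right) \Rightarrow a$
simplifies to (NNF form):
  $a \vee q$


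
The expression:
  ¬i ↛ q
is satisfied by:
  {q: True, i: False}
  {i: False, q: False}
  {i: True, q: True}


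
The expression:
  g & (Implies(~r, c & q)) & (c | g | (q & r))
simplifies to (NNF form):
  g & (c | r) & (q | r)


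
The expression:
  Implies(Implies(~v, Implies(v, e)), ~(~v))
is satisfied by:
  {v: True}


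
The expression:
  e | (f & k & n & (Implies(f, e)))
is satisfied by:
  {e: True}


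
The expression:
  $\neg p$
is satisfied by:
  {p: False}


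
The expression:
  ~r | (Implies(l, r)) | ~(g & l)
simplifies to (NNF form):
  True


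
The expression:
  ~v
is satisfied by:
  {v: False}


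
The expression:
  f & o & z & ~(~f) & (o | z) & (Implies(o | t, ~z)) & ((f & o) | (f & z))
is never true.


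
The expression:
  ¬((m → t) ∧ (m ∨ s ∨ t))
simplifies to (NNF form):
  ¬t ∧ (m ∨ ¬s)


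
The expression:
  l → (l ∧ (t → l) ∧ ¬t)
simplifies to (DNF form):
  ¬l ∨ ¬t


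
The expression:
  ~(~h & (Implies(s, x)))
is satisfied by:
  {h: True, s: True, x: False}
  {h: True, x: False, s: False}
  {h: True, s: True, x: True}
  {h: True, x: True, s: False}
  {s: True, x: False, h: False}


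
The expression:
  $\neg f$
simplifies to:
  $\neg f$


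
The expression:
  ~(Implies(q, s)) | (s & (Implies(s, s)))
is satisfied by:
  {q: True, s: True}
  {q: True, s: False}
  {s: True, q: False}


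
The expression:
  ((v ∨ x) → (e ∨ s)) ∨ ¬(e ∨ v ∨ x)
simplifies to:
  e ∨ s ∨ (¬v ∧ ¬x)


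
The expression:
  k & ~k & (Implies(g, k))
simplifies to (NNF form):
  False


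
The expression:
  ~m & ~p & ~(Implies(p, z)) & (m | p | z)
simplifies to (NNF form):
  False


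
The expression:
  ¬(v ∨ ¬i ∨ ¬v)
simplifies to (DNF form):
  False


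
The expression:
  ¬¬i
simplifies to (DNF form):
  i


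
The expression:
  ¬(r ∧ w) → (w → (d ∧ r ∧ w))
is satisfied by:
  {r: True, w: False}
  {w: False, r: False}
  {w: True, r: True}


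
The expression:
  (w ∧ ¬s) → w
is always true.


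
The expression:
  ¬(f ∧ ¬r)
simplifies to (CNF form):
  r ∨ ¬f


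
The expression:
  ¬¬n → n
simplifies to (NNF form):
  True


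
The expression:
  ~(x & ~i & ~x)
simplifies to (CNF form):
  True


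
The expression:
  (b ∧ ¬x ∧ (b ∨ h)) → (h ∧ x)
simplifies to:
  x ∨ ¬b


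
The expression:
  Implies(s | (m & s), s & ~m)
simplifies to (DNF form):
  ~m | ~s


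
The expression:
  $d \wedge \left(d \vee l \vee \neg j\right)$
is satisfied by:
  {d: True}


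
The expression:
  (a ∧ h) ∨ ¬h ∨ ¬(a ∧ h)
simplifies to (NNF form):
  True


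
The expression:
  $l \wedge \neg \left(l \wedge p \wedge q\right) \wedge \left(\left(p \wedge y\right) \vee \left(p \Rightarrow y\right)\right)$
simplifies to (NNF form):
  $l \wedge \left(y \vee \neg p\right) \wedge \left(\neg p \vee \neg q\right)$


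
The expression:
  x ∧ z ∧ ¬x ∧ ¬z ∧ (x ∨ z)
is never true.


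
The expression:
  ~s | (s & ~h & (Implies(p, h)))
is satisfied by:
  {h: False, s: False, p: False}
  {p: True, h: False, s: False}
  {h: True, p: False, s: False}
  {p: True, h: True, s: False}
  {s: True, p: False, h: False}


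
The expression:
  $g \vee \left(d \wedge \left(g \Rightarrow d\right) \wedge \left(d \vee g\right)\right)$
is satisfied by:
  {d: True, g: True}
  {d: True, g: False}
  {g: True, d: False}


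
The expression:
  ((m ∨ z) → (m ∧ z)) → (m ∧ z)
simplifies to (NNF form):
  m ∨ z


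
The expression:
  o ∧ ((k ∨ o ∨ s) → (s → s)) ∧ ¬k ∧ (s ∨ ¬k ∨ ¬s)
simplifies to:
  o ∧ ¬k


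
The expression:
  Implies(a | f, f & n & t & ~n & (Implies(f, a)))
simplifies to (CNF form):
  ~a & ~f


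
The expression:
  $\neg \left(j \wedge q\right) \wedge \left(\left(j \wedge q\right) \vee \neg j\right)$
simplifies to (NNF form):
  $\neg j$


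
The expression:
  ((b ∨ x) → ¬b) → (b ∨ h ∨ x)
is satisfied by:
  {b: True, h: True, x: True}
  {b: True, h: True, x: False}
  {b: True, x: True, h: False}
  {b: True, x: False, h: False}
  {h: True, x: True, b: False}
  {h: True, x: False, b: False}
  {x: True, h: False, b: False}


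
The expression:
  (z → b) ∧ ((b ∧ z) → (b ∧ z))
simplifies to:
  b ∨ ¬z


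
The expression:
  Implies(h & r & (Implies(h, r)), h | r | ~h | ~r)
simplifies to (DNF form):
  True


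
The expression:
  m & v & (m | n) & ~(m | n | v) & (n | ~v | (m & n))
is never true.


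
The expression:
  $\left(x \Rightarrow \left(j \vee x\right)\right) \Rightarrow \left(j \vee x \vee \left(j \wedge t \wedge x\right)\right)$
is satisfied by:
  {x: True, j: True}
  {x: True, j: False}
  {j: True, x: False}


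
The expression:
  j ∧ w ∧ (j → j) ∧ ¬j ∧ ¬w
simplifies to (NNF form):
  False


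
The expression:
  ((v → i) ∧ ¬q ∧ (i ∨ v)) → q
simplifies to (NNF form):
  q ∨ ¬i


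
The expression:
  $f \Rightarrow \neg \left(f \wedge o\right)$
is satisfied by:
  {o: False, f: False}
  {f: True, o: False}
  {o: True, f: False}


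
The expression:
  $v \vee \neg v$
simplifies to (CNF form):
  $\text{True}$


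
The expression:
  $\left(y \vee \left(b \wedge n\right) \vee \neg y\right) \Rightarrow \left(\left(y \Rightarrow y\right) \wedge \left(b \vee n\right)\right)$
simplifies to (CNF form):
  $b \vee n$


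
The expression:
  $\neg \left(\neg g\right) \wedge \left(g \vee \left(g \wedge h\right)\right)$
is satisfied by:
  {g: True}


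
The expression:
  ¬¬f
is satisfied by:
  {f: True}


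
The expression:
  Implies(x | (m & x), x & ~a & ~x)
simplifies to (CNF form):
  ~x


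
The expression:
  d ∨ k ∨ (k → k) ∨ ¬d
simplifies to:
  True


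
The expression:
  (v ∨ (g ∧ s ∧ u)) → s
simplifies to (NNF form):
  s ∨ ¬v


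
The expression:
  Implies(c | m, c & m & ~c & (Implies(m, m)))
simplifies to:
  ~c & ~m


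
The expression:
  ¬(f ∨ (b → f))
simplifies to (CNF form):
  b ∧ ¬f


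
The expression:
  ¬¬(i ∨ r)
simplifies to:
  i ∨ r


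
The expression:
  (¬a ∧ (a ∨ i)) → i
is always true.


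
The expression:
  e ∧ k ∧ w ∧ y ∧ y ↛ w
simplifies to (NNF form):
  False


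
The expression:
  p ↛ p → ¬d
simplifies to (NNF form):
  True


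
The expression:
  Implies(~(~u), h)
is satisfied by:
  {h: True, u: False}
  {u: False, h: False}
  {u: True, h: True}


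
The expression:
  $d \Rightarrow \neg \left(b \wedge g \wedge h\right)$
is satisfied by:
  {h: False, d: False, b: False, g: False}
  {g: True, h: False, d: False, b: False}
  {b: True, h: False, d: False, g: False}
  {g: True, b: True, h: False, d: False}
  {d: True, g: False, h: False, b: False}
  {g: True, d: True, h: False, b: False}
  {b: True, d: True, g: False, h: False}
  {g: True, b: True, d: True, h: False}
  {h: True, b: False, d: False, g: False}
  {g: True, h: True, b: False, d: False}
  {b: True, h: True, g: False, d: False}
  {g: True, b: True, h: True, d: False}
  {d: True, h: True, b: False, g: False}
  {g: True, d: True, h: True, b: False}
  {b: True, d: True, h: True, g: False}


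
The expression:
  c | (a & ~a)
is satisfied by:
  {c: True}


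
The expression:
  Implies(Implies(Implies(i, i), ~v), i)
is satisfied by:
  {i: True, v: True}
  {i: True, v: False}
  {v: True, i: False}


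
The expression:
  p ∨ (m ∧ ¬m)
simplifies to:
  p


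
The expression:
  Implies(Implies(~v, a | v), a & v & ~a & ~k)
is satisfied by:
  {v: False, a: False}


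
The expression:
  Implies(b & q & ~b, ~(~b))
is always true.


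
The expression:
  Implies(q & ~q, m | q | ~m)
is always true.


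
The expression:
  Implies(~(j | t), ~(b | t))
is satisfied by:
  {t: True, j: True, b: False}
  {t: True, j: False, b: False}
  {j: True, t: False, b: False}
  {t: False, j: False, b: False}
  {b: True, t: True, j: True}
  {b: True, t: True, j: False}
  {b: True, j: True, t: False}


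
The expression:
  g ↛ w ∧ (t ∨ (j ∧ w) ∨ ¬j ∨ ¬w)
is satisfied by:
  {g: True, w: False}


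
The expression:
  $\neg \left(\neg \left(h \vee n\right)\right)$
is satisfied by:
  {n: True, h: True}
  {n: True, h: False}
  {h: True, n: False}


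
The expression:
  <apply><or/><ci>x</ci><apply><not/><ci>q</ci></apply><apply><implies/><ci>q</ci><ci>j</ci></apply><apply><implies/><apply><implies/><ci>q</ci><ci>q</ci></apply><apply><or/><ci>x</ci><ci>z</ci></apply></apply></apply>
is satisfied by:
  {x: True, z: True, j: True, q: False}
  {x: True, z: True, j: False, q: False}
  {x: True, j: True, q: False, z: False}
  {x: True, j: False, q: False, z: False}
  {z: True, j: True, q: False, x: False}
  {z: True, j: False, q: False, x: False}
  {j: True, z: False, q: False, x: False}
  {j: False, z: False, q: False, x: False}
  {x: True, z: True, q: True, j: True}
  {x: True, z: True, q: True, j: False}
  {x: True, q: True, j: True, z: False}
  {x: True, q: True, j: False, z: False}
  {q: True, z: True, j: True, x: False}
  {q: True, z: True, j: False, x: False}
  {q: True, j: True, z: False, x: False}


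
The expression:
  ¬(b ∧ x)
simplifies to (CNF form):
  ¬b ∨ ¬x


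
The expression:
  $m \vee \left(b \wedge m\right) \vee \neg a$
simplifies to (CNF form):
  $m \vee \neg a$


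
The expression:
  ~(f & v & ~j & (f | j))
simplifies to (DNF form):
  j | ~f | ~v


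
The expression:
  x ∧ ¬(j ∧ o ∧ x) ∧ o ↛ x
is never true.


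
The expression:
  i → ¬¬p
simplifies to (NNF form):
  p ∨ ¬i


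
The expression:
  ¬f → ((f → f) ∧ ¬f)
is always true.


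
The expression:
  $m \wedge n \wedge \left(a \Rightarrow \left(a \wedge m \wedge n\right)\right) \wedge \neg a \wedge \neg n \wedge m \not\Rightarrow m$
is never true.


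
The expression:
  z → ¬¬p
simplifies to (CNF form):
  p ∨ ¬z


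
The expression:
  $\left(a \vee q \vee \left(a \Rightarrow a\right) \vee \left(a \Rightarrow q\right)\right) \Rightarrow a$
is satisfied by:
  {a: True}


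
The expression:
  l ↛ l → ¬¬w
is always true.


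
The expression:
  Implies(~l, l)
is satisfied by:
  {l: True}


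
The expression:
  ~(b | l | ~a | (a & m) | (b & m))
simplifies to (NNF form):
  a & ~b & ~l & ~m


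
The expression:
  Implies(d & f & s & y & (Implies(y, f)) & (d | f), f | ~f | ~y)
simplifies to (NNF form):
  True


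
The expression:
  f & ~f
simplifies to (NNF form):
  False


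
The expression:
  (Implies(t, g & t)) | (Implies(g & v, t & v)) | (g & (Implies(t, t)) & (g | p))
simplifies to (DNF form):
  True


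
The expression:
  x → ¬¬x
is always true.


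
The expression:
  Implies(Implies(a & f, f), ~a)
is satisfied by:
  {a: False}


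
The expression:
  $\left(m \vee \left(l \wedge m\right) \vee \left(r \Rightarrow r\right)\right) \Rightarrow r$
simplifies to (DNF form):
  $r$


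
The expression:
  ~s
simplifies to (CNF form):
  ~s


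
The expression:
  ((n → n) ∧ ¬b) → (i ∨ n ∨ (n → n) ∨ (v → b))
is always true.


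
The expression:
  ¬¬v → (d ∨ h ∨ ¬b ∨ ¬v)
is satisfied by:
  {h: True, d: True, v: False, b: False}
  {h: True, v: False, d: False, b: False}
  {d: True, h: False, v: False, b: False}
  {h: False, v: False, d: False, b: False}
  {b: True, h: True, d: True, v: False}
  {b: True, h: True, v: False, d: False}
  {b: True, d: True, h: False, v: False}
  {b: True, h: False, v: False, d: False}
  {h: True, v: True, d: True, b: False}
  {h: True, v: True, b: False, d: False}
  {v: True, d: True, b: False, h: False}
  {v: True, b: False, d: False, h: False}
  {h: True, v: True, b: True, d: True}
  {h: True, v: True, b: True, d: False}
  {v: True, b: True, d: True, h: False}


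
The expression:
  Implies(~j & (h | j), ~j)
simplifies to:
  True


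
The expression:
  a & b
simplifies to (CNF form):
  a & b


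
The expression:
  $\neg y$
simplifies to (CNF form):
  $\neg y$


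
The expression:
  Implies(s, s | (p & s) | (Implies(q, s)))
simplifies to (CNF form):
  True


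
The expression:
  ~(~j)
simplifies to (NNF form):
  j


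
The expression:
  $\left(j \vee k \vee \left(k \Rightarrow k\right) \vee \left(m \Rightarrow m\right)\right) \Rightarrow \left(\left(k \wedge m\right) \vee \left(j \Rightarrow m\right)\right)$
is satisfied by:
  {m: True, j: False}
  {j: False, m: False}
  {j: True, m: True}


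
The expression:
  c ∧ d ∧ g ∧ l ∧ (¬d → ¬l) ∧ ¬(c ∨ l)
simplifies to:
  False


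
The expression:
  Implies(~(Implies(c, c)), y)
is always true.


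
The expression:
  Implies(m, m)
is always true.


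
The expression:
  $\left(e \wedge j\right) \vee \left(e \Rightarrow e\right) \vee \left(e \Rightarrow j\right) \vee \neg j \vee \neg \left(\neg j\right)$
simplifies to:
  $\text{True}$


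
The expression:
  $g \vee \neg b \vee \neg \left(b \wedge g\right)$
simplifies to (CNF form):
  $\text{True}$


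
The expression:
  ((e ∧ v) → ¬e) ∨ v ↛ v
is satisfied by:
  {v: False, e: False}
  {e: True, v: False}
  {v: True, e: False}


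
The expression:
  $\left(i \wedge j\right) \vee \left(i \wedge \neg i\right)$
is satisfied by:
  {i: True, j: True}


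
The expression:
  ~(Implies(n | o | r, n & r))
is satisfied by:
  {o: True, n: False, r: False}
  {r: True, o: True, n: False}
  {r: True, o: False, n: False}
  {n: True, o: True, r: False}
  {n: True, o: False, r: False}


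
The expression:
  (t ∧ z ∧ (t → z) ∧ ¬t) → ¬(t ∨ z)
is always true.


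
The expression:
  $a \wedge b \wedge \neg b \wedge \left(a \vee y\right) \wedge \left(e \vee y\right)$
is never true.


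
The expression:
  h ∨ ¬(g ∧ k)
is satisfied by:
  {h: True, g: False, k: False}
  {g: False, k: False, h: False}
  {h: True, k: True, g: False}
  {k: True, g: False, h: False}
  {h: True, g: True, k: False}
  {g: True, h: False, k: False}
  {h: True, k: True, g: True}


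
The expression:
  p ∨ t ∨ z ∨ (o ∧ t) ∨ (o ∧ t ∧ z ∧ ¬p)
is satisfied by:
  {t: True, z: True, p: True}
  {t: True, z: True, p: False}
  {t: True, p: True, z: False}
  {t: True, p: False, z: False}
  {z: True, p: True, t: False}
  {z: True, p: False, t: False}
  {p: True, z: False, t: False}


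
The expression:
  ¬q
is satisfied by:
  {q: False}


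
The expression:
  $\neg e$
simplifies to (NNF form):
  $\neg e$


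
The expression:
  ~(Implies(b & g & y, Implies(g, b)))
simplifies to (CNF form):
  False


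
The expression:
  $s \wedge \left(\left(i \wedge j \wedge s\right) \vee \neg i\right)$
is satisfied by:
  {j: True, s: True, i: False}
  {s: True, i: False, j: False}
  {i: True, j: True, s: True}


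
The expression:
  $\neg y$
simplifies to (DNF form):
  $\neg y$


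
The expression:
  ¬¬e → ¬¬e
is always true.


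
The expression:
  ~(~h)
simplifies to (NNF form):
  h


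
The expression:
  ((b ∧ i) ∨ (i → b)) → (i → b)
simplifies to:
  True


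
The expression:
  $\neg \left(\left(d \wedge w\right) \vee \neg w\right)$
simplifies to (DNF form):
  $w \wedge \neg d$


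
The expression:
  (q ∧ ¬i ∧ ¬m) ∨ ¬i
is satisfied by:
  {i: False}


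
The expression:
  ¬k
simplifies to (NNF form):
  ¬k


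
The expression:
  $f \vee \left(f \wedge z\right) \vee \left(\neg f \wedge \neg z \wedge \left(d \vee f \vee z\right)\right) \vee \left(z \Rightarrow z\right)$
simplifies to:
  $\text{True}$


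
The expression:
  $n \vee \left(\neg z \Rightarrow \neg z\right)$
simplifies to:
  $\text{True}$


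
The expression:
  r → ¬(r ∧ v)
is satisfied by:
  {v: False, r: False}
  {r: True, v: False}
  {v: True, r: False}


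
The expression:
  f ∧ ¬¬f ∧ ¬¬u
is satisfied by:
  {u: True, f: True}


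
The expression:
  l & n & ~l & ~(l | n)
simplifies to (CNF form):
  False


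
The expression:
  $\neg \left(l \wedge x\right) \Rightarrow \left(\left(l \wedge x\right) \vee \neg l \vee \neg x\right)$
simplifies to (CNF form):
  $\text{True}$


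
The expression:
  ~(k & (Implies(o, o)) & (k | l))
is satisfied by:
  {k: False}


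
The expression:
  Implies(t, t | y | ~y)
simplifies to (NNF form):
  True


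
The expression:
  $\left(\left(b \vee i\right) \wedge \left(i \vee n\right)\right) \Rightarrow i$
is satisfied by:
  {i: True, n: False, b: False}
  {n: False, b: False, i: False}
  {i: True, b: True, n: False}
  {b: True, n: False, i: False}
  {i: True, n: True, b: False}
  {n: True, i: False, b: False}
  {i: True, b: True, n: True}


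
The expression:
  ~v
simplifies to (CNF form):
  ~v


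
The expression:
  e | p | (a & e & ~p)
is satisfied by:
  {e: True, p: True}
  {e: True, p: False}
  {p: True, e: False}


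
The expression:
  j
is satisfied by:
  {j: True}


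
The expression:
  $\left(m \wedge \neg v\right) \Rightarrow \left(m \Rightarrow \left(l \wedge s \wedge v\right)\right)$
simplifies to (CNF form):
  $v \vee \neg m$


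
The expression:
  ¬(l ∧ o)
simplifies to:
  ¬l ∨ ¬o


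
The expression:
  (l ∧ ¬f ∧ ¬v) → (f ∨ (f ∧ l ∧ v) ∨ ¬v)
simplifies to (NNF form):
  True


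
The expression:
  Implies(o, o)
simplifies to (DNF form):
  True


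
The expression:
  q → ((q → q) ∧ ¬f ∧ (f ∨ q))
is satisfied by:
  {q: False, f: False}
  {f: True, q: False}
  {q: True, f: False}


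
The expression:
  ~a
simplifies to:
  ~a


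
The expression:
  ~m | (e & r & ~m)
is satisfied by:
  {m: False}


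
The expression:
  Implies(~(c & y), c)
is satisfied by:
  {c: True}


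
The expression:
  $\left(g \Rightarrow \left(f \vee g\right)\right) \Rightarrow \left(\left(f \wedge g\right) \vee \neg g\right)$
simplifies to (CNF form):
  $f \vee \neg g$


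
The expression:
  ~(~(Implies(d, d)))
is always true.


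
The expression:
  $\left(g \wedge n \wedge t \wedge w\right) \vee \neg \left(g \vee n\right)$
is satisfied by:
  {w: True, t: True, n: False, g: False}
  {w: True, t: False, n: False, g: False}
  {t: True, g: False, w: False, n: False}
  {g: False, t: False, w: False, n: False}
  {n: True, g: True, w: True, t: True}


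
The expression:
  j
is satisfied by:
  {j: True}


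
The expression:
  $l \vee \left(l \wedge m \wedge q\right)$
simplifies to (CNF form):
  $l$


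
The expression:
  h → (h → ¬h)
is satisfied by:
  {h: False}


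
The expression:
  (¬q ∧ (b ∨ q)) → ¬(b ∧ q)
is always true.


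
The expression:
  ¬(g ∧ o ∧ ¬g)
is always true.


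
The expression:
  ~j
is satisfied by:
  {j: False}


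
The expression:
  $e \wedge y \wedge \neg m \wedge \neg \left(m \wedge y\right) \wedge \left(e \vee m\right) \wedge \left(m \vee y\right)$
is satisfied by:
  {e: True, y: True, m: False}


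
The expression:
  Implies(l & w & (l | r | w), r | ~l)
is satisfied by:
  {r: True, l: False, w: False}
  {l: False, w: False, r: False}
  {r: True, w: True, l: False}
  {w: True, l: False, r: False}
  {r: True, l: True, w: False}
  {l: True, r: False, w: False}
  {r: True, w: True, l: True}


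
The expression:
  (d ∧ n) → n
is always true.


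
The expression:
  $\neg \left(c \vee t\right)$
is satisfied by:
  {t: False, c: False}


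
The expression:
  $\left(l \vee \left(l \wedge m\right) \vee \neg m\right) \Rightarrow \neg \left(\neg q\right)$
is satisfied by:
  {q: True, m: True, l: False}
  {q: True, l: False, m: False}
  {q: True, m: True, l: True}
  {q: True, l: True, m: False}
  {m: True, l: False, q: False}


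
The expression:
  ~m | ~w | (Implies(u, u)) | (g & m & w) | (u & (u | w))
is always true.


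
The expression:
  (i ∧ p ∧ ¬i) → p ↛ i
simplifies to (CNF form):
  True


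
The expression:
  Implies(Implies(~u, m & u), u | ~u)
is always true.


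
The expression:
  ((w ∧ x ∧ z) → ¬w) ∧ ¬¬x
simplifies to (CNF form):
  x ∧ (¬w ∨ ¬z)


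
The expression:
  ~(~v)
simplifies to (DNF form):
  v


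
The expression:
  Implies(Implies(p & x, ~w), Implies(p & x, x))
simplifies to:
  True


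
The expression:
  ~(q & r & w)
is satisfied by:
  {w: False, q: False, r: False}
  {r: True, w: False, q: False}
  {q: True, w: False, r: False}
  {r: True, q: True, w: False}
  {w: True, r: False, q: False}
  {r: True, w: True, q: False}
  {q: True, w: True, r: False}


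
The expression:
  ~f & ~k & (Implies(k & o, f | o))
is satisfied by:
  {f: False, k: False}


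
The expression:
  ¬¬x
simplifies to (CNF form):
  x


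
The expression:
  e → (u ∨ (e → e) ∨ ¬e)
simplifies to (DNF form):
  True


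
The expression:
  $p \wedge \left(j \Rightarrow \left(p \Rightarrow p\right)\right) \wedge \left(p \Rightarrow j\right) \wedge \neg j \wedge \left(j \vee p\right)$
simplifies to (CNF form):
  $\text{False}$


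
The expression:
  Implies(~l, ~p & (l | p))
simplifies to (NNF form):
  l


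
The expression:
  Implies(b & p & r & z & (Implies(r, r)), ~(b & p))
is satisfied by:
  {p: False, z: False, b: False, r: False}
  {r: True, p: False, z: False, b: False}
  {b: True, p: False, z: False, r: False}
  {r: True, b: True, p: False, z: False}
  {z: True, r: False, p: False, b: False}
  {r: True, z: True, p: False, b: False}
  {b: True, z: True, r: False, p: False}
  {r: True, b: True, z: True, p: False}
  {p: True, b: False, z: False, r: False}
  {r: True, p: True, b: False, z: False}
  {b: True, p: True, r: False, z: False}
  {r: True, b: True, p: True, z: False}
  {z: True, p: True, b: False, r: False}
  {r: True, z: True, p: True, b: False}
  {b: True, z: True, p: True, r: False}


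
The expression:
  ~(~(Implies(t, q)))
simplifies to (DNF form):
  q | ~t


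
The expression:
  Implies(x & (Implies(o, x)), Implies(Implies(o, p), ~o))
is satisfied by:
  {p: False, o: False, x: False}
  {x: True, p: False, o: False}
  {o: True, p: False, x: False}
  {x: True, o: True, p: False}
  {p: True, x: False, o: False}
  {x: True, p: True, o: False}
  {o: True, p: True, x: False}


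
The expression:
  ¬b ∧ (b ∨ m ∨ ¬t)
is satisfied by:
  {m: True, t: False, b: False}
  {t: False, b: False, m: False}
  {m: True, t: True, b: False}


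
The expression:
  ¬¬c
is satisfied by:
  {c: True}


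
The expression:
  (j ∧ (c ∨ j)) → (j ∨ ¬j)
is always true.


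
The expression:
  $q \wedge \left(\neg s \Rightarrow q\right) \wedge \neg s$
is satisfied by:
  {q: True, s: False}


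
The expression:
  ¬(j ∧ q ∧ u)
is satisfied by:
  {u: False, q: False, j: False}
  {j: True, u: False, q: False}
  {q: True, u: False, j: False}
  {j: True, q: True, u: False}
  {u: True, j: False, q: False}
  {j: True, u: True, q: False}
  {q: True, u: True, j: False}


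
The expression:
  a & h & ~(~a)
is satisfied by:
  {a: True, h: True}


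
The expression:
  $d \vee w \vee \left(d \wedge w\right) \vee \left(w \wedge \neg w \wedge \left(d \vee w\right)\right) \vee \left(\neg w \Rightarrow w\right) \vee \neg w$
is always true.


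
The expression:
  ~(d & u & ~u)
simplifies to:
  True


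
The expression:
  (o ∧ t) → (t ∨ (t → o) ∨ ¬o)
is always true.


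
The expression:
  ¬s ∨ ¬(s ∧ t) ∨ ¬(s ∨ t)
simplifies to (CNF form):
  ¬s ∨ ¬t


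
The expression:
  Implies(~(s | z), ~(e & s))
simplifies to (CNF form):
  True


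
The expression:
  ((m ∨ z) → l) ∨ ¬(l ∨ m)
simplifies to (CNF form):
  l ∨ ¬m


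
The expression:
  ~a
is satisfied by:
  {a: False}


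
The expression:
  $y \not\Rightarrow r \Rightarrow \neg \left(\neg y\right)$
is always true.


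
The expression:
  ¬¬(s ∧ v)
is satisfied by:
  {s: True, v: True}


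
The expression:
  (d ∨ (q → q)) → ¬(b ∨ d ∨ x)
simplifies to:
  ¬b ∧ ¬d ∧ ¬x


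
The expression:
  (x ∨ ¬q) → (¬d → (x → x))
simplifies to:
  True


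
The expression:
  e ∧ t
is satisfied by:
  {t: True, e: True}


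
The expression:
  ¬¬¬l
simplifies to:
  ¬l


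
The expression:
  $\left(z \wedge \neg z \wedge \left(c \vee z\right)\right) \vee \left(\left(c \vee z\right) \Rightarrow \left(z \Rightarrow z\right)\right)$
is always true.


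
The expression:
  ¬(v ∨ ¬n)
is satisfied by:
  {n: True, v: False}


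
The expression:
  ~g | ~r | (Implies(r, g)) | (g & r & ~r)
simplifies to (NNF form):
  True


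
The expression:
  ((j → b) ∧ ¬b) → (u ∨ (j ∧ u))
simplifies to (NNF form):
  b ∨ j ∨ u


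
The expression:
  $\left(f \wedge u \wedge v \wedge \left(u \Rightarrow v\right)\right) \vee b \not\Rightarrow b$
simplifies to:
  $f \wedge u \wedge v$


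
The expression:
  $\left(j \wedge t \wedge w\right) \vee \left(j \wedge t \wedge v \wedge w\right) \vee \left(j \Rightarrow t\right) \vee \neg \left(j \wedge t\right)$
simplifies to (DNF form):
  $\text{True}$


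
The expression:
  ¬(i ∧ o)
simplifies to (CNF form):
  ¬i ∨ ¬o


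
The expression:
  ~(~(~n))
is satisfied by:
  {n: False}


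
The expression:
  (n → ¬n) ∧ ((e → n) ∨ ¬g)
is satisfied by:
  {g: False, n: False, e: False}
  {e: True, g: False, n: False}
  {g: True, e: False, n: False}


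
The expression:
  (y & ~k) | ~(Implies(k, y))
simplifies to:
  (k & ~y) | (y & ~k)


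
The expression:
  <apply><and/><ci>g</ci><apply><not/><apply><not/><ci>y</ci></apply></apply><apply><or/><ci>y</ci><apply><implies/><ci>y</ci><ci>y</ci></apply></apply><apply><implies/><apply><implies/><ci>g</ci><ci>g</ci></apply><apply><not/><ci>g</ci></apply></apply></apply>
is never true.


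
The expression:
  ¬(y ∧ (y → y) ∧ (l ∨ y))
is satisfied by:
  {y: False}


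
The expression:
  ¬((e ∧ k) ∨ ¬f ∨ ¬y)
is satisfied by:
  {f: True, y: True, k: False, e: False}
  {f: True, e: True, y: True, k: False}
  {f: True, k: True, y: True, e: False}


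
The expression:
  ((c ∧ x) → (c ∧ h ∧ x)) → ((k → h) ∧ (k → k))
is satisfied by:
  {h: True, c: True, x: True, k: False}
  {h: True, c: True, x: False, k: False}
  {h: True, x: True, k: False, c: False}
  {h: True, x: False, k: False, c: False}
  {c: True, x: True, k: False, h: False}
  {c: True, x: False, k: False, h: False}
  {x: True, c: False, k: False, h: False}
  {x: False, c: False, k: False, h: False}
  {h: True, c: True, k: True, x: True}
  {h: True, c: True, k: True, x: False}
  {h: True, k: True, x: True, c: False}
  {h: True, k: True, x: False, c: False}
  {c: True, k: True, x: True, h: False}


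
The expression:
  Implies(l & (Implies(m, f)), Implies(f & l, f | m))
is always true.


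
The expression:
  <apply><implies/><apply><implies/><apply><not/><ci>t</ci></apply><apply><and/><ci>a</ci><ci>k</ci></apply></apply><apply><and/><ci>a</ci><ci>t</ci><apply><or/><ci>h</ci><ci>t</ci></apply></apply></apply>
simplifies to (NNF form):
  <apply><or/><apply><and/><ci>a</ci><ci>t</ci></apply><apply><and/><apply><not/><ci>a</ci></apply><apply><not/><ci>t</ci></apply></apply><apply><and/><apply><not/><ci>k</ci></apply><apply><not/><ci>t</ci></apply></apply></apply>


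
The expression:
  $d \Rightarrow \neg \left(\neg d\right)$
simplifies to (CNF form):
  $\text{True}$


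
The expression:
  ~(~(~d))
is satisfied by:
  {d: False}


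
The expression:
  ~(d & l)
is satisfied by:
  {l: False, d: False}
  {d: True, l: False}
  {l: True, d: False}


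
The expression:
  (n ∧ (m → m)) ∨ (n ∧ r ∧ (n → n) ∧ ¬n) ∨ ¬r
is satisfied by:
  {n: True, r: False}
  {r: False, n: False}
  {r: True, n: True}


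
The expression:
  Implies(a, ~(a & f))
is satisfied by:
  {a: False, f: False}
  {f: True, a: False}
  {a: True, f: False}


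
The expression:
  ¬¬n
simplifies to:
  n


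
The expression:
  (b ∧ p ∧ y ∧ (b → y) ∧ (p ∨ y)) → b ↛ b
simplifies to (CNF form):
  ¬b ∨ ¬p ∨ ¬y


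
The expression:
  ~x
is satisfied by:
  {x: False}


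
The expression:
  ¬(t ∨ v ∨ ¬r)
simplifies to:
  r ∧ ¬t ∧ ¬v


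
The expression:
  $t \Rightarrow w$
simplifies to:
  $w \vee \neg t$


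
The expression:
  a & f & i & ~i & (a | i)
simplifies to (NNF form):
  False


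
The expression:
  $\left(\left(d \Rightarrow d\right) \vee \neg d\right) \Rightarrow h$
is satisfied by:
  {h: True}


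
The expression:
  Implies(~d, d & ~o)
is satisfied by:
  {d: True}


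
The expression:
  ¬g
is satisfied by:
  {g: False}


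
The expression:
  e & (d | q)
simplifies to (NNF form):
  e & (d | q)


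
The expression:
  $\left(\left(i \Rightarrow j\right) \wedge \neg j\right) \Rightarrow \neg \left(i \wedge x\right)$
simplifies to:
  $\text{True}$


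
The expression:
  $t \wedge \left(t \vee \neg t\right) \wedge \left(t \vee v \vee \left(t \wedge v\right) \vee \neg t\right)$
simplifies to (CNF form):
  $t$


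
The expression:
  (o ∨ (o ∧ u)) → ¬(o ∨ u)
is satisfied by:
  {o: False}


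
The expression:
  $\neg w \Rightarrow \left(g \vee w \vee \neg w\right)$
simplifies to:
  $\text{True}$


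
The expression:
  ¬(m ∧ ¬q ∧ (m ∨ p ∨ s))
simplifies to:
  q ∨ ¬m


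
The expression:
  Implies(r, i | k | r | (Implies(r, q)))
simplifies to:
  True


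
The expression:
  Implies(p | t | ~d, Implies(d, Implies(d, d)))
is always true.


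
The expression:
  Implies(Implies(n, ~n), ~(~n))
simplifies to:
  n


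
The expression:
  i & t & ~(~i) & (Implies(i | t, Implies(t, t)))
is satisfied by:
  {t: True, i: True}


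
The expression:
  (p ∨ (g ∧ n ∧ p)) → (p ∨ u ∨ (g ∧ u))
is always true.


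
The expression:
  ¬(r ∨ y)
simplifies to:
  ¬r ∧ ¬y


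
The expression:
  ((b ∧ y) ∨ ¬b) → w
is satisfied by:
  {w: True, b: True, y: False}
  {w: True, b: False, y: False}
  {y: True, w: True, b: True}
  {y: True, w: True, b: False}
  {b: True, y: False, w: False}


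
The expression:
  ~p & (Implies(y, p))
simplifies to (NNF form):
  ~p & ~y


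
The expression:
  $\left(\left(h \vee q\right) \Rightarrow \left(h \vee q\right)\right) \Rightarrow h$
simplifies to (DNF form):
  $h$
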